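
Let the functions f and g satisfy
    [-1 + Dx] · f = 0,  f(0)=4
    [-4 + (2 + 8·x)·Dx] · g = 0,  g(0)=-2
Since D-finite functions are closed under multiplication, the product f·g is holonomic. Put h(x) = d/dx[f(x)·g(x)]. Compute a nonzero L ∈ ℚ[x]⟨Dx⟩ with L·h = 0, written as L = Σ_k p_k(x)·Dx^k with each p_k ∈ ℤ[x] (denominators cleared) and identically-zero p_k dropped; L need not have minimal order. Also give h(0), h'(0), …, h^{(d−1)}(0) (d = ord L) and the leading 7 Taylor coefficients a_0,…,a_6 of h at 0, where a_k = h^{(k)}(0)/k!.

L = (1 + 24·x + 16·x^2) + (-3 - 16·x - 16·x^2)·Dx  (order 1).
h: a_k = -24, -8, -76, 212, -2371/3, 43487/15, -323377/30, …
ICs: h(0) = -24.

f: a_k = 4, 4, 2, 2/3, 1/6, 1/30, 1/180, …
g: a_k = -2, -4, 4, -8, 20, -56, 168, …
L₀ := L_f ⊗_s L_g (sym. prod.), ord ≤ 1.
Differentiate: ansatz ord ≤ ord L₀ ⇒ L.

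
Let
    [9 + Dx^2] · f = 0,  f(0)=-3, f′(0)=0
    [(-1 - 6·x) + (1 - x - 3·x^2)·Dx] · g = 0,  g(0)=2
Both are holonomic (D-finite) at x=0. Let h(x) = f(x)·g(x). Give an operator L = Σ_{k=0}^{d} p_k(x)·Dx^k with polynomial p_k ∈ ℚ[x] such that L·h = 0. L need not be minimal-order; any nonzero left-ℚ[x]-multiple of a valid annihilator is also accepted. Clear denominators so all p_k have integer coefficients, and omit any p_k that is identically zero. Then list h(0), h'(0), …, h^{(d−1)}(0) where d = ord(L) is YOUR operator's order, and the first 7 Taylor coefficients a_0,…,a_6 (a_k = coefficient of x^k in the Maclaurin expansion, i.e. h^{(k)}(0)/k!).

L = (-3 + 9·x + 27·x^2) + (2 + 12·x)·Dx + (-1 + x + 3·x^2)·Dx^2  (order 2).
h: a_k = -6, -6, 3, -15, -105/4, -285/4, -5757/40, …
ICs: h(0) = -6, h′(0) = -6.

f: a_k = -3, 0, 27/2, 0, -81/8, 0, 243/80, …
g: a_k = 2, 2, 8, 14, 38, 80, 194, …
Sym-product of L_f,L_g gives L₀ (≤ ord 2).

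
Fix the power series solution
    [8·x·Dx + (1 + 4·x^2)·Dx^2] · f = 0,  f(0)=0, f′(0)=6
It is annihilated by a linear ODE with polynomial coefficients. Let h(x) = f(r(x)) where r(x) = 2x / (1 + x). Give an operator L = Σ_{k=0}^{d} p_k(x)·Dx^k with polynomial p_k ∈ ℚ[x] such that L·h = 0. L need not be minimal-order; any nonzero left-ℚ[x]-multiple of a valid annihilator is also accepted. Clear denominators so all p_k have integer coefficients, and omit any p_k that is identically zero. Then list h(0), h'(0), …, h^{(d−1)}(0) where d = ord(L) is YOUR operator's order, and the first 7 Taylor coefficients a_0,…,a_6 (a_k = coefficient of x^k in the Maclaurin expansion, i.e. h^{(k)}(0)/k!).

f: a_k = 0, 6, 0, -8, 0, 96/5, 0, …
f∘r: x↦r, Dx↦Dx/r' in L_f ⇒ L₀.
L = (2 + 34·x)·Dx + (1 + 2·x + 17·x^2)·Dx^2  (order 2).
h: a_k = 0, 12, -12, -52, 180, 1212/5, -2444, …
ICs: h(0) = 0, h′(0) = 12.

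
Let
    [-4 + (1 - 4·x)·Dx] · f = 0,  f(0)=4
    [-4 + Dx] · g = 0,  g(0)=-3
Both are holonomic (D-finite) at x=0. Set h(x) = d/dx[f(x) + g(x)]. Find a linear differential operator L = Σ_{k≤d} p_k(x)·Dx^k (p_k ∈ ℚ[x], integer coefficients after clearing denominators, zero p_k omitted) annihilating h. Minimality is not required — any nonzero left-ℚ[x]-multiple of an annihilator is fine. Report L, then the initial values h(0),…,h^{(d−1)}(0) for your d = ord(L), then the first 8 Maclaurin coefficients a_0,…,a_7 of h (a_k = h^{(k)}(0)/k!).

L = (64 + 128·x) + (-20 - 32·x + 64·x^2)·Dx + (1 - 16·x^2)·Dx^2  (order 2).
h: a_k = 4, 80, 672, 3968, 20352, 491008/5, 6880256/15, 220196864/105, …
ICs: h(0) = 4, h′(0) = 80.

f: a_k = 4, 16, 64, 256, 1024, 4096, 16384, 65536, …
g: a_k = -3, -12, -24, -32, -32, -128/5, -256/15, -1024/105, …
Sum ⇒ L₀ = lclm(L_f,L_g) in ℚ(x)⟨Dx⟩.
h₀' ⇒ L via d/dx closure of L₀.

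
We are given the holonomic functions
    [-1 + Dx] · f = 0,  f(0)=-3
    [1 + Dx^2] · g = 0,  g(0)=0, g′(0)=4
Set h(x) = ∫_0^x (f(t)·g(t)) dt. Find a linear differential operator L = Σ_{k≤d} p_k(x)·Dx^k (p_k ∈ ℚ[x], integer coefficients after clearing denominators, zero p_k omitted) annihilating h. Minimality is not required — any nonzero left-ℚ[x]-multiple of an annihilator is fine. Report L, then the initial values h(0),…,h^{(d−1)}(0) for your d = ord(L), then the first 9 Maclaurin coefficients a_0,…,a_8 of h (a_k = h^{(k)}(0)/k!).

L = 2·Dx - 2·Dx^2 + Dx^3  (order 3).
h: a_k = 0, 0, -6, -4, -1, 0, 1/15, 2/105, 1/420, …
ICs: h(0) = 0, h′(0) = 0, h′′(0) = -12.

f: a_k = -3, -3, -3/2, -1/2, -1/8, -1/40, -1/240, -1/1680, -1/13440, …
g: a_k = 0, 4, 0, -2/3, 0, 1/30, 0, -1/1260, 0, …
L₀ := L_f ⊗_s L_g (sym. prod.), ord ≤ 2.
Integrate: L := L₀·Dx.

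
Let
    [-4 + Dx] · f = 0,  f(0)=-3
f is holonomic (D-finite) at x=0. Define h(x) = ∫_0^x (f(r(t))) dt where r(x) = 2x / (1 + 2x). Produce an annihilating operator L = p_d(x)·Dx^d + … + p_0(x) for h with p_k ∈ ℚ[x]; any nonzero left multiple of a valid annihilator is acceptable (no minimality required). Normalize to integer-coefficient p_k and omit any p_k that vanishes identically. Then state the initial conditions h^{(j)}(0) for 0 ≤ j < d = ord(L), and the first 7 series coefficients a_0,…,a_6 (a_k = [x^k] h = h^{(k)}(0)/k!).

f: a_k = -3, -12, -24, -32, -32, -128/5, -256/15, …
L₀ from L_f via x↦r, Dx↦r'^{-1}Dx.
Integrate: L := L₀·Dx.
L = -8·Dx + (1 + 4·x + 4·x^2)·Dx^2  (order 2).
h: a_k = 0, -3, -12, -16, 8, 64/5, -448/15, …
ICs: h(0) = 0, h′(0) = -3.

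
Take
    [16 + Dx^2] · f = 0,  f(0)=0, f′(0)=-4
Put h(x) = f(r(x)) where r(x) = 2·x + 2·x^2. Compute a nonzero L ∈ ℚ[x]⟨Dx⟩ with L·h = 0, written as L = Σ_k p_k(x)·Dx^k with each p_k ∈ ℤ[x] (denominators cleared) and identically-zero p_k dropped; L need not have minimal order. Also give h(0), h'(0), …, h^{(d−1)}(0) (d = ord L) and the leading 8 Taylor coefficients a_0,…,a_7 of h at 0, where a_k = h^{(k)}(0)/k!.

f: a_k = 0, -4, 0, 32/3, 0, -128/15, 0, 1024/315, …
f∘r: x↦r, Dx↦Dx/r' in L_f ⇒ L₀.
L = (64 + 384·x + 768·x^2 + 512·x^3) - 2·Dx + (1 + 2·x)·Dx^2  (order 2).
h: a_k = 0, -8, -8, 256/3, 256, -256/15, -1280, -729088/315, …
ICs: h(0) = 0, h′(0) = -8.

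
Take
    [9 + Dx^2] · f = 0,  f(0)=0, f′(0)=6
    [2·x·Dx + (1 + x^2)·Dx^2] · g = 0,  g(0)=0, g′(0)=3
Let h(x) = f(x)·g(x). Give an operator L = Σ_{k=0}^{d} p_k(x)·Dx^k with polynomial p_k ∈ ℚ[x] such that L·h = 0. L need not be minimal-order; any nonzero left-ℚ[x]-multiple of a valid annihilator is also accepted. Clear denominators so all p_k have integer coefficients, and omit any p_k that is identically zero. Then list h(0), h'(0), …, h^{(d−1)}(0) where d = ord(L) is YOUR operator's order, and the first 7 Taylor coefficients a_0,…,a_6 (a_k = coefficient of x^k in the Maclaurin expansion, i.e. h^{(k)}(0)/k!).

L = (1170 + 3834·x^2 + 4779·x^4 + 2916·x^6 + 729·x^8) + (396·x + 1044·x^3 + 972·x^5 + 324·x^7)·Dx + (220 + 768·x^2 + 1026·x^4 + 648·x^6 + 162·x^8)·Dx^2 + (44·x + 116·x^3 + 108·x^5 + 36·x^7)·Dx^3 + (10 + 38·x^2 + 55·x^4 + 36·x^6 + 9·x^8)·Dx^4  (order 4).
h: a_k = 0, 0, 18, 0, -33, 0, 99/4, …
ICs: h(0) = 0, h′(0) = 0, h′′(0) = 36, h′′′(0) = 0.

f: a_k = 0, 6, 0, -9, 0, 81/20, 0, …
g: a_k = 0, 3, 0, -1, 0, 3/5, 0, …
f·g: L₀ = L_f ⊗_s L_g, ord ≤ 2·2.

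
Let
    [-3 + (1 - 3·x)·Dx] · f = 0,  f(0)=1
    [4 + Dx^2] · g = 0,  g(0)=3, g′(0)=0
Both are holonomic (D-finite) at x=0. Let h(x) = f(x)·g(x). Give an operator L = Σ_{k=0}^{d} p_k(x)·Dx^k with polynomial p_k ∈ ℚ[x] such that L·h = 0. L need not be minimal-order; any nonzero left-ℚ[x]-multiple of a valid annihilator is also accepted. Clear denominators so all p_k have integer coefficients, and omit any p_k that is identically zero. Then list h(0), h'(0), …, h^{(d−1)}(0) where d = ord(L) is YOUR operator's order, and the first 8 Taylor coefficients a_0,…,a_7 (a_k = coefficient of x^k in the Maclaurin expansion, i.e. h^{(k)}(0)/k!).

f: a_k = 1, 3, 9, 27, 81, 243, 729, 2187, …
g: a_k = 3, 0, -6, 0, 2, 0, -4/15, 0, …
h₀=f·g: eliminate ⇒ L₀, order ≤ 1·2.
L = (-4 + 12·x) + 6·Dx + (-1 + 3·x)·Dx^2  (order 2).
h: a_k = 3, 9, 21, 63, 191, 573, 25781/15, 25781/5, …
ICs: h(0) = 3, h′(0) = 9.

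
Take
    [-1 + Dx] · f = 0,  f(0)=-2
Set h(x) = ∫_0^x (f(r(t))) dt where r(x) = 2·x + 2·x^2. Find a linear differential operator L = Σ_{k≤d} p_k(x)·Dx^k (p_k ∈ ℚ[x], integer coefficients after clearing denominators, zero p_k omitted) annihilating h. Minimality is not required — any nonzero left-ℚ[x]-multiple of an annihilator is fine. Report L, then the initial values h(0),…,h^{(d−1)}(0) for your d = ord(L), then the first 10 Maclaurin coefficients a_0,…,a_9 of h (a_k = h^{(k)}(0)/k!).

f: a_k = -2, -2, -1, -1/3, -1/12, -1/60, -1/360, -1/2520, -1/20160, -1/181440, …
L₀ from L_f via x↦r, Dx↦r'^{-1}Dx.
h=∫₀ˣh₀: take L = L₀·Dx.
L = (-2 - 4·x)·Dx + Dx^2  (order 2).
h: a_k = 0, -2, -2, -8/3, -8/3, -8/3, -104/45, -608/315, -464/315, -3056/2835, …
ICs: h(0) = 0, h′(0) = -2.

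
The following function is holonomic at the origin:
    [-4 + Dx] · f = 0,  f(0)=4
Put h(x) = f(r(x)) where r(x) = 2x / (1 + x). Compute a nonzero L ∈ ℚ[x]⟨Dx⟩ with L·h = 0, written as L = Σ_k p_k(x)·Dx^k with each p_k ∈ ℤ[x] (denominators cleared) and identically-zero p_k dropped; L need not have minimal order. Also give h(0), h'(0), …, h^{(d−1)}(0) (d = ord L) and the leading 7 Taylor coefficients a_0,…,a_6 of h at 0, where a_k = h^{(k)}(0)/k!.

L = -8 + (1 + 2·x + x^2)·Dx  (order 1).
h: a_k = 4, 32, 96, 352/3, 32/3, -352/5, 736/45, …
ICs: h(0) = 4.

f: a_k = 4, 16, 32, 128/3, 128/3, 512/15, 1024/45, …
Substitute x→r, Dx→(1/r')Dx; clear ⇒ L₀.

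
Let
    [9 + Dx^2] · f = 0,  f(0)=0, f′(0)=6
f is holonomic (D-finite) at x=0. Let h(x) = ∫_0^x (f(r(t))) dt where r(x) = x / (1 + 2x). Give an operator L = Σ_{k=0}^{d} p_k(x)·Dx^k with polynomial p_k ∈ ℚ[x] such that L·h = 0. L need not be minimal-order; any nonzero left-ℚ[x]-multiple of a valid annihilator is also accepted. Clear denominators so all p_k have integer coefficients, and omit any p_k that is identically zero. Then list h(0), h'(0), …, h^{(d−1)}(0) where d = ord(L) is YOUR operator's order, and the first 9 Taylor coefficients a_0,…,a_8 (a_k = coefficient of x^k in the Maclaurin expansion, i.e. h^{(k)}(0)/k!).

f: a_k = 0, 6, 0, -9, 0, 81/20, 0, -243/280, 0, …
L₀ from L_f via x↦r, Dx↦r'^{-1}Dx.
h=∫h₀ ⇒ L = L₀·Dx.
L = 9·Dx + (4 + 24·x + 48·x^2 + 32·x^3)·Dx^2 + (1 + 8·x + 24·x^2 + 32·x^3 + 16·x^4)·Dx^3  (order 3).
h: a_k = 0, 0, 3, -4, 15/4, 6/5, -773/40, 975/14, -429483/2240, …
ICs: h(0) = 0, h′(0) = 0, h′′(0) = 6.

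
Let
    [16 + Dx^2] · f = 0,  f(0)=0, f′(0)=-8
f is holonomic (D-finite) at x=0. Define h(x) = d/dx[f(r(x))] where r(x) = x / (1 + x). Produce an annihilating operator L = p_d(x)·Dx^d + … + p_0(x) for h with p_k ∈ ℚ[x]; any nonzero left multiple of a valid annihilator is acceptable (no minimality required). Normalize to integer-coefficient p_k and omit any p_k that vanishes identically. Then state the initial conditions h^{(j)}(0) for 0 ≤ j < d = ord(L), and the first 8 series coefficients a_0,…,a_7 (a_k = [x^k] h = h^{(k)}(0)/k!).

L = (22 + 12·x + 6·x^2) + (6 + 18·x + 18·x^2 + 6·x^3)·Dx + (1 + 4·x + 6·x^2 + 4·x^3 + x^4)·Dx^2  (order 2).
h: a_k = -8, 16, 40, -224, 1544/3, -720, 19688/45, 40256/45, …
ICs: h(0) = -8, h′(0) = 16.

f: a_k = 0, -8, 0, 64/3, 0, -256/15, 0, 2048/315, …
Change of var in L_f (x↦r) gives L₀.
Derive L from L₀ (diff closure).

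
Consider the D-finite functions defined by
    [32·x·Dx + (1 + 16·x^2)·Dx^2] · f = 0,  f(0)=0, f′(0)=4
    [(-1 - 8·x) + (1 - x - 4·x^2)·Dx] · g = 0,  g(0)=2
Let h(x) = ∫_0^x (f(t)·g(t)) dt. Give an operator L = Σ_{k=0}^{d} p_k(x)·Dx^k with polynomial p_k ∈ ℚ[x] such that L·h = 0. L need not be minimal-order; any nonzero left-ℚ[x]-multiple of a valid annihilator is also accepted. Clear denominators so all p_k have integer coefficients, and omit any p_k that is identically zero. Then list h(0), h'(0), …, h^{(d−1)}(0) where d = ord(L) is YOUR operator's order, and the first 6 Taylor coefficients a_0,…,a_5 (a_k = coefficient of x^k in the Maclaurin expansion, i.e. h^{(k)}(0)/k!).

f: a_k = 0, 4, 0, -64/3, 0, 1024/5, …
g: a_k = 2, 2, 10, 18, 58, 130, …
L₀ := L_f ⊗_s L_g (sym. prod.), ord ≤ 2.
Integrate: L := L₀·Dx.
L = (8 + 32·x + 384·x^2)·Dx + (2 - 16·x + 64·x^2 + 384·x^3)·Dx^2 + (-1 + x - 12·x^2 + 16·x^3 + 64·x^4)·Dx^3  (order 3).
h: a_k = 0, 0, 4, 8/3, -2/3, 88/15, …
ICs: h(0) = 0, h′(0) = 0, h′′(0) = 8.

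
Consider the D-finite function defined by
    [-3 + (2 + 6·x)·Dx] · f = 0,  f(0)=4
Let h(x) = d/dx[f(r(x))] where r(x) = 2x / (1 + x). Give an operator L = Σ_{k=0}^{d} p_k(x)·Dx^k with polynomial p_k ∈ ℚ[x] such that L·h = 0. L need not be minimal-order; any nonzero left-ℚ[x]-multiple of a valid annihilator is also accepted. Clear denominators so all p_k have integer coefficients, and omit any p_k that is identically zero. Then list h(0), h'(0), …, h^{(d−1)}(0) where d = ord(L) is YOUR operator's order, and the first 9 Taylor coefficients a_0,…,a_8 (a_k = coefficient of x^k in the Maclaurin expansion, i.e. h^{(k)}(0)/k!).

f: a_k = 4, 6, -9/2, 27/4, -405/32, 1701/64, -15309/256, 72171/512, -2814669/8192, …
h₀=f(r): pull back L_f along r ⇒ L₀.
h₀' ⇒ L via d/dx closure of L₀.
L = (-5 - 14·x) + (-1 - 8·x - 7·x^2)·Dx  (order 1).
h: a_k = 12, -60, 306, -1722, 20685/2, -128961/2, 1644825/4, -10648221/4, 557431281/32, …
ICs: h(0) = 12.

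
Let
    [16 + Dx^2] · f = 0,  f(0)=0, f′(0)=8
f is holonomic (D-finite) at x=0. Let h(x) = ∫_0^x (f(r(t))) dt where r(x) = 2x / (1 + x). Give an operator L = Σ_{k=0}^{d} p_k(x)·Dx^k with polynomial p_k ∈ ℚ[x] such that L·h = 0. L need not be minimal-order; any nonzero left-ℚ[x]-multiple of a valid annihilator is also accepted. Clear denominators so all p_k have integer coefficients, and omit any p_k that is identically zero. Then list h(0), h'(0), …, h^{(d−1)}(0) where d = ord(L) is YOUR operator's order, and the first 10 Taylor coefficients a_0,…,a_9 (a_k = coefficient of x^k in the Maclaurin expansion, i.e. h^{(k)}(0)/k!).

L = 64·Dx + (2 + 6·x + 6·x^2 + 2·x^3)·Dx^2 + (1 + 4·x + 6·x^2 + 4·x^3 + x^4)·Dx^3  (order 3).
h: a_k = 0, 0, 8, -16/3, -116/3, 496/5, -3464/45, -1040/7, 189622/315, -437456/405, …
ICs: h(0) = 0, h′(0) = 0, h′′(0) = 16.

f: a_k = 0, 8, 0, -64/3, 0, 256/15, 0, -2048/315, 0, 4096/2835, …
h₀=f(r): pull back L_f along r ⇒ L₀.
h=∫h₀ ⇒ L = L₀·Dx.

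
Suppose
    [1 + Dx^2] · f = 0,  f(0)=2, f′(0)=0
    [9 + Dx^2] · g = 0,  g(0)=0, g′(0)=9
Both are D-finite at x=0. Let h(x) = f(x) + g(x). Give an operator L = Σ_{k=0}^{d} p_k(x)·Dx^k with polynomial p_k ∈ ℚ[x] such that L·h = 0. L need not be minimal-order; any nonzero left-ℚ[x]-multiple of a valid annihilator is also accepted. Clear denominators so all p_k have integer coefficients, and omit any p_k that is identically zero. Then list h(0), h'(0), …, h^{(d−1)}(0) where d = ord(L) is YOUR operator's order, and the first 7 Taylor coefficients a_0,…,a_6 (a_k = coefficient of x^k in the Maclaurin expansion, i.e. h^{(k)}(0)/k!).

f: a_k = 2, 0, -1, 0, 1/12, 0, -1/360, …
g: a_k = 0, 9, 0, -27/2, 0, 243/40, 0, …
h₀=f+g: left-lcm gives L₀, ord ≤ 4.
L = 9 + 10·Dx^2 + Dx^4  (order 4).
h: a_k = 2, 9, -1, -27/2, 1/12, 243/40, -1/360, …
ICs: h(0) = 2, h′(0) = 9, h′′(0) = -2, h′′′(0) = -81.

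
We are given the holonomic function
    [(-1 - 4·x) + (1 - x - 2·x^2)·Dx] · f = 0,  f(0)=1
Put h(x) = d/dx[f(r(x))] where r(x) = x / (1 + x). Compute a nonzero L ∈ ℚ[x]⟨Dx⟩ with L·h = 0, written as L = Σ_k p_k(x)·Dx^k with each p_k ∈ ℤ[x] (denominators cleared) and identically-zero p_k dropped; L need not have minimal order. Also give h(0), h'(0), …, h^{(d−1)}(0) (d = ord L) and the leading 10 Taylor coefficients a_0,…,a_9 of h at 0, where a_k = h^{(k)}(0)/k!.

L = (4 + 12·x + 36·x^2 + 20·x^3) + (-1 - 7·x - 9·x^2 + 7·x^3 + 10·x^4)·Dx  (order 1).
h: a_k = 1, 4, 0, 16, -20, 72, -140, 352, -756, 1720, …
ICs: h(0) = 1.

f: a_k = 1, 1, 3, 5, 11, 21, 43, 85, 171, 341, …
L₀ from L_f via x↦r, Dx↦r'^{-1}Dx.
h₀' ⇒ L via d/dx closure of L₀.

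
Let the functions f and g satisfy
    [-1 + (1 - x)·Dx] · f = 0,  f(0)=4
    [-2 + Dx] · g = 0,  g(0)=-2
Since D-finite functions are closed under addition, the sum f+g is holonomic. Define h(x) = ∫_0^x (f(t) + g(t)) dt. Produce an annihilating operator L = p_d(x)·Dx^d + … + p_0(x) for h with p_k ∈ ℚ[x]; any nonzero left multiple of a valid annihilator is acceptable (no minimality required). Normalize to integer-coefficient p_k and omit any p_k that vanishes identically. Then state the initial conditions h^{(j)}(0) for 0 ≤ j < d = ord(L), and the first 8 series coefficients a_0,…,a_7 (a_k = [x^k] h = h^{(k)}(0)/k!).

L = -4·x·Dx + (-2 + 8·x - 4·x^2)·Dx^2 + (1 - 3·x + 2·x^2)·Dx^3  (order 3).
h: a_k = 0, 2, 0, 0, 1/3, 8/15, 26/45, 172/315, …
ICs: h(0) = 0, h′(0) = 2, h′′(0) = 0.

f: a_k = 4, 4, 4, 4, 4, 4, 4, 4, …
g: a_k = -2, -4, -4, -8/3, -4/3, -8/15, -8/45, -16/315, …
f+g: L₀ = lclm(L_f,L_g), ord ≤ 1+1.
∫: right-multiply L₀ by Dx.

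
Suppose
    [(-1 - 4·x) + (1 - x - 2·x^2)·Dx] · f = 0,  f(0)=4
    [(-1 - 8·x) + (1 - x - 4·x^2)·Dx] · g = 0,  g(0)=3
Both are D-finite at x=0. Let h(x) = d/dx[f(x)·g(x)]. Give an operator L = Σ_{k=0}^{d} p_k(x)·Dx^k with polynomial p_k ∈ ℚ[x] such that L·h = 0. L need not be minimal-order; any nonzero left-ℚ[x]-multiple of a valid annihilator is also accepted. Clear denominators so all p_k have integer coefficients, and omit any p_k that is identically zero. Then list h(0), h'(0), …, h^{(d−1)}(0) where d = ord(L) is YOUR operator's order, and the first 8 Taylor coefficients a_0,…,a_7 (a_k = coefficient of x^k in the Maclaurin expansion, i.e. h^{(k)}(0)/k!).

f: a_k = 4, 4, 12, 20, 44, 84, 172, 340, …
g: a_k = 3, 3, 15, 27, 87, 195, 543, 1323, …
h₀=f·g: eliminate ⇒ L₀, order ≤ 1·1.
h₀' ⇒ L via d/dx closure of L₀.
L = (9 + 12·x - 9·x^2 - 272·x^3 - 144·x^4 + 720·x^5 + 640·x^6) + (-1 - 3·x + 24·x^2 + 17·x^3 - 115·x^4 - 66·x^5 + 168·x^6 + 128·x^7)·Dx  (order 1).
h: a_k = 24, 216, 792, 3312, 10680, 35784, 108696, 331488, …
ICs: h(0) = 24.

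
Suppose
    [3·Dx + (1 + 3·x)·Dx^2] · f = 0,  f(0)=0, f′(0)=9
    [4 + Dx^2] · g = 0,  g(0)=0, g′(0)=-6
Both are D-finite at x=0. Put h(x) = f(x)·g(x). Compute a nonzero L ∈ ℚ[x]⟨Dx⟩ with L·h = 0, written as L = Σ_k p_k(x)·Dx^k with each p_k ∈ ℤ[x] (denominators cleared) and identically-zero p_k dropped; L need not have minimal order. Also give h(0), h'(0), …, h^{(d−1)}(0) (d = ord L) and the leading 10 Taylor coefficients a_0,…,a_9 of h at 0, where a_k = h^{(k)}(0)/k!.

L = (-1112 - 1248·x + 7344·x^2 + 27648·x^3 + 20736·x^4) + (-48 + 2160·x + 10368·x^2 + 10368·x^3)·Dx + (-250 + 240·x + 4968·x^2 + 13824·x^3 + 10368·x^4)·Dx^2 + (-12 + 540·x + 2592·x^2 + 2592·x^3)·Dx^3 + (7 + 138·x + 783·x^2 + 1728·x^3 + 1296·x^4)·Dx^4  (order 4).
h: a_k = 0, 0, -54, 81, -126, 621/2, -774, 9774/5, -35430/7, 373851/28, …
ICs: h(0) = 0, h′(0) = 0, h′′(0) = -108, h′′′(0) = 486.

f: a_k = 0, 9, -27/2, 27, -243/4, 729/5, -729/2, 6561/7, -19683/8, 6561, …
g: a_k = 0, -6, 0, 4, 0, -4/5, 0, 8/105, 0, -4/945, …
L₀ := L_f ⊗_s L_g (sym. prod.), ord ≤ 4.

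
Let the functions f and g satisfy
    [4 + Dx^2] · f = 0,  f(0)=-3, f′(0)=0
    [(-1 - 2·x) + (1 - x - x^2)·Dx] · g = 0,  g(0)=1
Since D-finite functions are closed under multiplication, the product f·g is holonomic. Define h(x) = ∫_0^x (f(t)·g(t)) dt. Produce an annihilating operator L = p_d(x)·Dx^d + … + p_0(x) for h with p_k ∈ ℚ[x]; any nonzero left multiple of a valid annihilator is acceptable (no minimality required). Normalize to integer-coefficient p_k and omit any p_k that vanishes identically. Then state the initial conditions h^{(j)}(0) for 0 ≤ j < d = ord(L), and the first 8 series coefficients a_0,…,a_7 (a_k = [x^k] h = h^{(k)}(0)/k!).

f: a_k = -3, 0, 6, 0, -2, 0, 4/15, 0, …
g: a_k = 1, 1, 2, 3, 5, 8, 13, 21, …
h₀=f·g: eliminate ⇒ L₀, order ≤ 2·1.
h=∫h₀ ⇒ L = L₀·Dx.
L = (-2 + 4·x + 4·x^2)·Dx + (2 + 4·x)·Dx^2 + (-1 + x + x^2)·Dx^3  (order 3).
h: a_k = 0, -3, -3/2, 0, -3/4, -1, -4/3, -191/105, …
ICs: h(0) = 0, h′(0) = -3, h′′(0) = -3.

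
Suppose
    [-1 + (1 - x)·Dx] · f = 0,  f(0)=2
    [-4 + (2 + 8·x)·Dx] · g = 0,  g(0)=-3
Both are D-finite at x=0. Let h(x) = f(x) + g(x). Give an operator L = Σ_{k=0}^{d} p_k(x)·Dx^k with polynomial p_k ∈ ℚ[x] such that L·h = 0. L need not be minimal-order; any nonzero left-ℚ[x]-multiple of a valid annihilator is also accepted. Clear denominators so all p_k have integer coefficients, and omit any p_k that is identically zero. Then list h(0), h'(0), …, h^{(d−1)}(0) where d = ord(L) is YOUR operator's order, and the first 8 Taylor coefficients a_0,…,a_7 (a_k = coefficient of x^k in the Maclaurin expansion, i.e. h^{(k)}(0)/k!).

L = (-8 - 12·x) + (6 + 8·x + 36·x^2)·Dx + (1 - 3·x - 22·x^2 + 24·x^3)·Dx^2  (order 2).
h: a_k = -1, -4, 8, -10, 32, -82, 254, -790, …
ICs: h(0) = -1, h′(0) = -4.

f: a_k = 2, 2, 2, 2, 2, 2, 2, 2, …
g: a_k = -3, -6, 6, -12, 30, -84, 252, -792, …
h₀=f+g: left-lcm gives L₀, ord ≤ 2.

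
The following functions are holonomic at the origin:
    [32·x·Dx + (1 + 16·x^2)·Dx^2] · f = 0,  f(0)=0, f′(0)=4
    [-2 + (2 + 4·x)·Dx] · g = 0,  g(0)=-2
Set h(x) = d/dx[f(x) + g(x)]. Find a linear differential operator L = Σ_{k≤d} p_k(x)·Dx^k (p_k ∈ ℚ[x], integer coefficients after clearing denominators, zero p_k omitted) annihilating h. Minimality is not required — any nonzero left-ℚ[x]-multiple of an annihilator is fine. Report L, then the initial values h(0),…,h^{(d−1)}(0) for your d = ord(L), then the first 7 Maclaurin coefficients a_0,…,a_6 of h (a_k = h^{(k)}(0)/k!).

L = (-32 - 160·x + 1536·x^2 + 1536·x^3) + (-35 - 128·x + 1312·x^2 + 6144·x^3 + 5376·x^4)·Dx + (-1 + 30·x + 96·x^2 + 576·x^3 + 1792·x^4 + 1536·x^5)·Dx^2  (order 2).
h: a_k = 2, 2, -67, 5, 4061/4, 63/4, -131303/8, …
ICs: h(0) = 2, h′(0) = 2.

f: a_k = 0, 4, 0, -64/3, 0, 1024/5, 0, …
g: a_k = -2, -2, 1, -1, 5/4, -7/4, 21/8, …
Weyl lclm of L_f,L_g ⇒ L₀ (ord ≤ 3).
Derive L from L₀ (diff closure).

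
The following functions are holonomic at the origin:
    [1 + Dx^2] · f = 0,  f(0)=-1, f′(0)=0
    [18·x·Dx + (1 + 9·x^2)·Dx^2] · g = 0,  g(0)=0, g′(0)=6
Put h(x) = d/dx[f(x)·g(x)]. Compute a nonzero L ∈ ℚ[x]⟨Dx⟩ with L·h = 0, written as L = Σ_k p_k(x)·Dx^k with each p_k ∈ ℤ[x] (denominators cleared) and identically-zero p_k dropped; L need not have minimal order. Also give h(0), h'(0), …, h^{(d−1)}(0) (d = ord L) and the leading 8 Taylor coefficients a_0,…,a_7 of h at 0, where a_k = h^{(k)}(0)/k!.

f: a_k = -1, 0, 1/2, 0, -1/24, 0, 1/720, 0, …
g: a_k = 0, 6, 0, -18, 0, 486/5, 0, -4374/7, …
h₀=f·g: eliminate ⇒ L₀, order ≤ 2·2.
Differentiate: ansatz ord ≤ ord L₀ ⇒ L.
L = (38998 + 738774·x^2 + 15162957·x^4 + 3032640·x^6 - 78732·x^8 - 1771470·x^10 + 531441·x^12) + (20772·x + 1033884·x^3 + 7902360·x^5 + 2624400·x^7 + 1180980·x^9 + 2125764·x^11)·Dx + (39368 + 755028·x^2 + 15369750·x^4 + 3887028·x^6 + 314928·x^8 - 1417176·x^10 + 1062882·x^12)·Dx^2 + (20772·x + 1033884·x^3 + 7902360·x^5 + 2624400·x^7 + 1180980·x^9 + 2125764·x^11)·Dx^3 + (370 + 16254·x^2 + 206793·x^4 + 854388·x^6 + 393660·x^8 + 354294·x^10 + 531441·x^12)·Dx^4  (order 4).
h: a_k = -6, 0, 63, 0, -2129/4, 0, 566341/120, 0, …
ICs: h(0) = -6, h′(0) = 0, h′′(0) = 126, h′′′(0) = 0.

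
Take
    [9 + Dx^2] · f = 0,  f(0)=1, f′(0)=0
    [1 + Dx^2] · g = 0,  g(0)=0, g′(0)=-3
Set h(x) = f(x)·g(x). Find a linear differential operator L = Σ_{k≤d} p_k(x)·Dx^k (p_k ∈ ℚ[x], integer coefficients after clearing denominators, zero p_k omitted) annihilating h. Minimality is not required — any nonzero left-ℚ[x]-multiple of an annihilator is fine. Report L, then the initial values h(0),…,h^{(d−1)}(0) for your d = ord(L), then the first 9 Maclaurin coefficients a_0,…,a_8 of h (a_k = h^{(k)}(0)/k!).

f: a_k = 1, 0, -9/2, 0, 27/8, 0, -81/80, 0, 729/4480, …
g: a_k = 0, -3, 0, 1/2, 0, -1/40, 0, 1/1680, 0, …
Product ⇒ symmetric product L₀, ord ≤ 4.
L = 64 + 20·Dx^2 + Dx^4  (order 4).
h: a_k = 0, -3, 0, 14, 0, -62/5, 0, 508/105, 0, …
ICs: h(0) = 0, h′(0) = -3, h′′(0) = 0, h′′′(0) = 84.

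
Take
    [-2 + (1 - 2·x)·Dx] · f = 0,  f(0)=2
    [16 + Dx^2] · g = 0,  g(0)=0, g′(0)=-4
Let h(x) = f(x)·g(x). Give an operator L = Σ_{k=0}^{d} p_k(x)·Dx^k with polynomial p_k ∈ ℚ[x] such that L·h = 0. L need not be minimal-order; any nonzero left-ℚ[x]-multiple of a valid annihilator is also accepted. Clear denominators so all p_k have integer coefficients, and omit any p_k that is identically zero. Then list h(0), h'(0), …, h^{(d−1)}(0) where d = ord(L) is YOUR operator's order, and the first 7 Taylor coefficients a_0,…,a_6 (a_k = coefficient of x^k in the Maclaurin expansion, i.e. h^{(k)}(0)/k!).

L = (-16 + 32·x) + 4·Dx + (-1 + 2·x)·Dx^2  (order 2).
h: a_k = 0, -8, -16, -32/3, -64/3, -896/15, -1792/15, …
ICs: h(0) = 0, h′(0) = -8.

f: a_k = 2, 4, 8, 16, 32, 64, 128, …
g: a_k = 0, -4, 0, 32/3, 0, -128/15, 0, …
f·g: L₀ = L_f ⊗_s L_g, ord ≤ 1·2.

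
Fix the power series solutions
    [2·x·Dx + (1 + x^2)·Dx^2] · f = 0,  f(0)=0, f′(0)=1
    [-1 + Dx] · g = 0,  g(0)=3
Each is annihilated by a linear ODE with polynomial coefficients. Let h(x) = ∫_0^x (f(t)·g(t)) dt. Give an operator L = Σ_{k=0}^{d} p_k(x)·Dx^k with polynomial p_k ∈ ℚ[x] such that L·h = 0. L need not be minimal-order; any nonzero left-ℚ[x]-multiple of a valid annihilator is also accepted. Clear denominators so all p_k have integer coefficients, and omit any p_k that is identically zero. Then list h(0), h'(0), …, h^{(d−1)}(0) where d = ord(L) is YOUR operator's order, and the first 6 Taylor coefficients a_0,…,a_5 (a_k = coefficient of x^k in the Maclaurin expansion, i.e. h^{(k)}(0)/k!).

f: a_k = 0, 1, 0, -1/3, 0, 1/5, …
g: a_k = 3, 3, 3/2, 1/2, 1/8, 1/40, …
Sym-product of L_f,L_g gives L₀ (≤ ord 2).
∫: right-multiply L₀ by Dx.
L = (1 - 2·x + x^2)·Dx + (-2 + 2·x - 2·x^2)·Dx^2 + (1 + x^2)·Dx^3  (order 3).
h: a_k = 0, 0, 3/2, 1, 1/8, -1/10, …
ICs: h(0) = 0, h′(0) = 0, h′′(0) = 3.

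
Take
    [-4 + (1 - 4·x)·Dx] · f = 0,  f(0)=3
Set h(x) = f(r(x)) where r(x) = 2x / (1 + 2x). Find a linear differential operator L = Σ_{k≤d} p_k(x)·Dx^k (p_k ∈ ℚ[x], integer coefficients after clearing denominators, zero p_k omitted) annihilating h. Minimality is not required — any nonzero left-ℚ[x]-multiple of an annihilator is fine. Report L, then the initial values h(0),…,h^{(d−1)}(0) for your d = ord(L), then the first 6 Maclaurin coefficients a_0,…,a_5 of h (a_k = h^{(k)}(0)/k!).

f: a_k = 3, 12, 48, 192, 768, 3072, …
Change of var in L_f (x↦r) gives L₀.
L = 8 + (-1 + 4·x + 12·x^2)·Dx  (order 1).
h: a_k = 3, 24, 144, 864, 5184, 31104, …
ICs: h(0) = 3.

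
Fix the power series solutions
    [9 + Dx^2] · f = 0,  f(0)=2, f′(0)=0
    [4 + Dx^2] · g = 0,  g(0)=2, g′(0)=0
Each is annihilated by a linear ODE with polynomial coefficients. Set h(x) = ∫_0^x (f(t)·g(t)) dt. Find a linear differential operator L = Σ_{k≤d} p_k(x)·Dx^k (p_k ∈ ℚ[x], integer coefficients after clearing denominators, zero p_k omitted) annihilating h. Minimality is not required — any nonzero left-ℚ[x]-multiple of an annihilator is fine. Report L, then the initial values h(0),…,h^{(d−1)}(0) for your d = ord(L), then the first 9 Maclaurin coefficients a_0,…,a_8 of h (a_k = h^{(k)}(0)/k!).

f: a_k = 2, 0, -9, 0, 27/4, 0, -81/40, 0, 729/2240, …
g: a_k = 2, 0, -4, 0, 4/3, 0, -8/45, 0, 4/315, …
h₀=f·g: eliminate ⇒ L₀, order ≤ 2·2.
∫: right-multiply L₀ by Dx.
L = 25·Dx + 26·Dx^3 + Dx^5  (order 5).
h: a_k = 0, 4, 0, -26/3, 0, 313/30, 0, -7813/1260, 0, …
ICs: h(0) = 0, h′(0) = 4, h′′(0) = 0, h′′′(0) = -52, h′′′′(0) = 0.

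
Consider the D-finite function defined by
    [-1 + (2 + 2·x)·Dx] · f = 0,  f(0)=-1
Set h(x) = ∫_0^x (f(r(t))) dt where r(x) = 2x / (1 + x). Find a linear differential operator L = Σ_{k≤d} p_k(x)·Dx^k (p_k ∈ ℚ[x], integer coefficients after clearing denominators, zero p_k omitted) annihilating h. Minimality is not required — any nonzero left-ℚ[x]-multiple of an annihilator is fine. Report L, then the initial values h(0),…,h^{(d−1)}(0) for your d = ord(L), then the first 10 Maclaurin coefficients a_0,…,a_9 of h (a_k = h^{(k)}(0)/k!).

L = -Dx + (1 + 4·x + 3·x^2)·Dx^2  (order 2).
h: a_k = 0, -1, -1/2, 1/2, -5/8, 37/40, -25/16, 327/112, -753/128, 1605/128, …
ICs: h(0) = 0, h′(0) = -1.

f: a_k = -1, -1/2, 1/8, -1/16, 5/128, -7/256, 21/1024, -33/2048, 429/32768, -715/65536, …
L₀ from L_f via x↦r, Dx↦r'^{-1}Dx.
h=∫h₀ ⇒ L = L₀·Dx.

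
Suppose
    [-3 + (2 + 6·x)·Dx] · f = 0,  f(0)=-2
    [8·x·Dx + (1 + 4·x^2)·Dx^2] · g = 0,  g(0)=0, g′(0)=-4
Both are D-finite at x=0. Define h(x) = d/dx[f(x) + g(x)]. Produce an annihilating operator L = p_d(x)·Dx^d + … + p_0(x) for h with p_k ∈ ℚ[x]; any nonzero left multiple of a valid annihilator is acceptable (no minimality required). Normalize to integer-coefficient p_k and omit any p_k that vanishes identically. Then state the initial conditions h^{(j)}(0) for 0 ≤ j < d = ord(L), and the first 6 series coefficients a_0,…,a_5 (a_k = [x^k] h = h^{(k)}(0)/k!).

L = (-48 - 360·x + 576·x^2 + 864·x^3) + (-59 - 192·x - 120·x^2 + 2304·x^3 + 3024·x^4)·Dx + (-6 + 14·x + 144·x^2 + 272·x^3 + 672·x^4 + 864·x^5)·Dx^2  (order 2).
h: a_k = -7, 9/2, 47/8, 405/16, -16697/128, 45927/256, …
ICs: h(0) = -7, h′(0) = 9/2.

f: a_k = -2, -3, 9/4, -27/8, 405/64, -1701/128, …
g: a_k = 0, -4, 0, 16/3, 0, -64/5, …
f+g: L₀ = lclm(L_f,L_g), ord ≤ 1+2.
Differentiate: ansatz ord ≤ ord L₀ ⇒ L.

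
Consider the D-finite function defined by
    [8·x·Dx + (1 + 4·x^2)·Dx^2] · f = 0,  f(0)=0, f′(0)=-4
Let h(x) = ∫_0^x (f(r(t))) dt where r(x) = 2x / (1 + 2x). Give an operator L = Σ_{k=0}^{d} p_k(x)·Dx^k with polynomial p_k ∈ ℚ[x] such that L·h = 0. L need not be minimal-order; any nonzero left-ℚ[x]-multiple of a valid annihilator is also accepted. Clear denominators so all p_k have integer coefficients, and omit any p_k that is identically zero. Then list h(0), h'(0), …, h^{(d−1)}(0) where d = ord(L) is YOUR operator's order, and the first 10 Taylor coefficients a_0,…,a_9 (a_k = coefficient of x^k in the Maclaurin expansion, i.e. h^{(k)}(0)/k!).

f: a_k = 0, -4, 0, 16/3, 0, -64/5, 0, 256/7, 0, -1024/9, …
f∘r: x↦r, Dx↦Dx/r' in L_f ⇒ L₀.
∫: right-multiply L₀ by Dx.
L = (4 + 40·x)·Dx^2 + (1 + 4·x + 20·x^2)·Dx^3  (order 3).
h: a_k = 0, 0, -4, 16/3, 8/3, -192/5, 1216/15, 2816/21, -8896/7, 7168/3, …
ICs: h(0) = 0, h′(0) = 0, h′′(0) = -8.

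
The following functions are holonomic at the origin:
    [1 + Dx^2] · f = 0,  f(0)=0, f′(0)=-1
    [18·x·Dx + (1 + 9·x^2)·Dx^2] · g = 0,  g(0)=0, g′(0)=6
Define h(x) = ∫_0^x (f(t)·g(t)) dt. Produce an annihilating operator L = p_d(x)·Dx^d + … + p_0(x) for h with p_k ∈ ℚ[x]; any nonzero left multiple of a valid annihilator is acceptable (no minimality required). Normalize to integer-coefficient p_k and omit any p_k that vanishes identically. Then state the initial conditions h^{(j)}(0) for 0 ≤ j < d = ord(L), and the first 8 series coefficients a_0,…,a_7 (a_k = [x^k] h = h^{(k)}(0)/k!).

f: a_k = 0, -1, 0, 1/6, 0, -1/120, 0, 1/5040, …
g: a_k = 0, 6, 0, -18, 0, 486/5, 0, -4374/7, …
h₀=f·g: eliminate ⇒ L₀, order ≤ 2·2.
h=∫h₀ ⇒ L = L₀·Dx.
L = (370 + 9594·x^2 + 4131·x^4 + 2916·x^6 + 6561·x^8)·Dx + (684·x + 6804·x^3 + 8748·x^5 + 26244·x^7)·Dx^2 + (380 + 9792·x^2 + 5346·x^4 + 5832·x^6 + 13122·x^8)·Dx^3 + (684·x + 6804·x^3 + 8748·x^5 + 26244·x^7)·Dx^4 + (10 + 198·x^2 + 1215·x^4 + 2916·x^6 + 6561·x^8)·Dx^5  (order 5).
h: a_k = 0, 0, 0, -2, 0, 19/5, 0, -401/28, …
ICs: h(0) = 0, h′(0) = 0, h′′(0) = 0, h′′′(0) = -12, h′′′′(0) = 0.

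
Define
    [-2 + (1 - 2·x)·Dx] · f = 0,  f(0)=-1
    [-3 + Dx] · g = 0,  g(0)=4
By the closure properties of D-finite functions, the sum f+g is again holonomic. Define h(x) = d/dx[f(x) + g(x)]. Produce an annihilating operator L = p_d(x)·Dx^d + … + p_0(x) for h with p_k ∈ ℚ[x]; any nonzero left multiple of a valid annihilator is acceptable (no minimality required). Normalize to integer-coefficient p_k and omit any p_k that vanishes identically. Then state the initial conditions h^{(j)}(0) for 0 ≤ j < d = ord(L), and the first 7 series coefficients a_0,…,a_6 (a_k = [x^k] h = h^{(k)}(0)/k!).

L = (36 + 72·x) + (-15 - 36·x + 36·x^2)·Dx + (1 + 4·x - 12·x^2)·Dx^2  (order 2).
h: a_k = 10, 28, 30, -10, -239/2, -3597/10, -17677/20, …
ICs: h(0) = 10, h′(0) = 28.

f: a_k = -1, -2, -4, -8, -16, -32, -64, …
g: a_k = 4, 12, 18, 18, 27/2, 81/10, 81/20, …
L₀ := lclm(L_f,L_g); ord L₀ ≤ 1+1.
h=h₀': d/dx-closure on L₀ ⇒ L.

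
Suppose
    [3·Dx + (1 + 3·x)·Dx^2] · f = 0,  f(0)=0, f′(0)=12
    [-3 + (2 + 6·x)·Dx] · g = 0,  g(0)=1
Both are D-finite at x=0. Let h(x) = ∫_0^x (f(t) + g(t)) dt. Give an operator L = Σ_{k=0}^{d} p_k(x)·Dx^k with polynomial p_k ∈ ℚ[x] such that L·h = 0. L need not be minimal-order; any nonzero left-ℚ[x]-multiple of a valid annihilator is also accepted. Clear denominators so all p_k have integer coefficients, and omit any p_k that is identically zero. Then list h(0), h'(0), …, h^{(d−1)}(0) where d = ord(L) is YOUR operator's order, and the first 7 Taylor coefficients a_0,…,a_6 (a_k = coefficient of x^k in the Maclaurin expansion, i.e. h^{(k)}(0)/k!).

L = 9·Dx^2 + (15 + 45·x)·Dx^3 + (2 + 12·x + 18·x^2)·Dx^4  (order 4).
h: a_k = 0, 1, 27/4, -51/8, 603/64, -10773/640, 85779/2560, …
ICs: h(0) = 0, h′(0) = 1, h′′(0) = 27/2, h′′′(0) = -153/4.

f: a_k = 0, 12, -18, 36, -81, 972/5, -486, …
g: a_k = 1, 3/2, -9/8, 27/16, -405/128, 1701/256, -15309/1024, …
h₀=f+g: left-lcm gives L₀, ord ≤ 3.
h=∫₀ˣh₀: take L = L₀·Dx.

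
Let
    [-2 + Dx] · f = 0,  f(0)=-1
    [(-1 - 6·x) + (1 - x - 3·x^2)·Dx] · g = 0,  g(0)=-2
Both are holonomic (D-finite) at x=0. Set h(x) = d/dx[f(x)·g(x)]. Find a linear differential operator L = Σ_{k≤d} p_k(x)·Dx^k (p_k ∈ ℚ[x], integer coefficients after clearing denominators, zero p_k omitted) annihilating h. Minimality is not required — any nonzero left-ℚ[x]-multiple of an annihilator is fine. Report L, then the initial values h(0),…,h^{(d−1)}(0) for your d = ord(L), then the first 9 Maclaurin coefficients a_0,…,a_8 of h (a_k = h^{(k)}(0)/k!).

f: a_k = -1, -2, -2, -4/3, -2/3, -4/15, -4/45, -8/315, -2/315, …
g: a_k = -2, -2, -8, -14, -38, -80, -194, -434, -1016, …
Product ⇒ symmetric product L₀, ord ≤ 1.
h=h₀': d/dx-closure on L₀ ⇒ L.
L = (16 + 30·x - 2·x^2 - 48·x^3 + 36·x^4) + (-3 - x + 19·x^2 + 6·x^3 - 18·x^4)·Dx  (order 1).
h: a_k = 6, 32, 110, 344, 2948/3, 40924/15, 109658/15, 1213888/63, 15710426/315, …
ICs: h(0) = 6.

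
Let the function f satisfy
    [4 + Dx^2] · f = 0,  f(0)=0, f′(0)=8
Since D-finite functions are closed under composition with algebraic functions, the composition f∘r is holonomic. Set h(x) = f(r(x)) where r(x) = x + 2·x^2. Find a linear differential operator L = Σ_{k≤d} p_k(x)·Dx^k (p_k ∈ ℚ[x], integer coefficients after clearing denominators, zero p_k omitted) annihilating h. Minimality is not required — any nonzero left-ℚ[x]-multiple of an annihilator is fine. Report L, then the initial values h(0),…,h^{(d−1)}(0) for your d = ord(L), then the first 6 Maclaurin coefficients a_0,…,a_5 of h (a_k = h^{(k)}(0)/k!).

f: a_k = 0, 8, 0, -16/3, 0, 16/15, …
h₀=f(r): pull back L_f along r ⇒ L₀.
L = (4 + 48·x + 192·x^2 + 256·x^3) - 4·Dx + (1 + 4·x)·Dx^2  (order 2).
h: a_k = 0, 8, 16, -16/3, -32, -944/15, …
ICs: h(0) = 0, h′(0) = 8.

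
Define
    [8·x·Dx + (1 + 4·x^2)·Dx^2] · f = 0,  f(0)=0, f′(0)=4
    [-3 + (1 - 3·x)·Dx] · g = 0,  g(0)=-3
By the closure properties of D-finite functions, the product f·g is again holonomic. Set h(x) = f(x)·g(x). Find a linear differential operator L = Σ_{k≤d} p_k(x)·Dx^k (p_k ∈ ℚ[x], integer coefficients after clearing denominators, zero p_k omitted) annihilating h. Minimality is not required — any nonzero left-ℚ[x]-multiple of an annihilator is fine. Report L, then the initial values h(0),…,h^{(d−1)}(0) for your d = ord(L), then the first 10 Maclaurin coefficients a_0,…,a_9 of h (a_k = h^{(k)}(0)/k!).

f: a_k = 0, 4, 0, -16/3, 0, 64/5, 0, -256/7, 0, 1024/9, …
g: a_k = -3, -9, -27, -81, -243, -729, -2187, -6561, -19683, -59049, …
L₀ := L_f ⊗_s L_g (sym. prod.), ord ≤ 2.
L = 24·x + (6 - 8·x + 48·x^2)·Dx + (-1 + 3·x - 4·x^2 + 12·x^3)·Dx^2  (order 2).
h: a_k = 0, -12, -36, -92, -276, -4332/5, -12996/5, -269076/35, -807228/35, -7300892/105, …
ICs: h(0) = 0, h′(0) = -12.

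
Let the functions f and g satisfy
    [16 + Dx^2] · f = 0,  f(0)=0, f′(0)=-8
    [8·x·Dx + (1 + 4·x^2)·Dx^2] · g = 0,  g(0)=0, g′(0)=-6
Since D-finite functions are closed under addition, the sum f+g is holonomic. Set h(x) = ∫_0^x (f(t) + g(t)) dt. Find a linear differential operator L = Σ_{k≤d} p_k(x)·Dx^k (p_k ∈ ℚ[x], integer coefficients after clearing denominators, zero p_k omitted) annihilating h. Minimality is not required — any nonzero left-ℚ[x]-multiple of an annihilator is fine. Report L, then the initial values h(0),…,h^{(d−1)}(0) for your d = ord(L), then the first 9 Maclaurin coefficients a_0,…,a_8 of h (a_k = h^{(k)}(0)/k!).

f: a_k = 0, -8, 0, 64/3, 0, -256/15, 0, 2048/315, 0, …
g: a_k = 0, -6, 0, 8, 0, -96/5, 0, 384/7, 0, …
Sum ⇒ L₀ = lclm(L_f,L_g) in ℚ(x)⟨Dx⟩.
∫: right-multiply L₀ by Dx.
L = (-512·x + 5120·x^3 + 4096·x^5)·Dx^2 + (16 + 512·x^2 + 2304·x^4 + 2048·x^6)·Dx^3 + (-32·x + 320·x^3 + 256·x^5)·Dx^4 + (1 + 32·x^2 + 144·x^4 + 128·x^6)·Dx^5  (order 5).
h: a_k = 0, 0, -7, 0, 22/3, 0, -272/45, 0, 2416/315, …
ICs: h(0) = 0, h′(0) = 0, h′′(0) = -14, h′′′(0) = 0, h′′′′(0) = 176.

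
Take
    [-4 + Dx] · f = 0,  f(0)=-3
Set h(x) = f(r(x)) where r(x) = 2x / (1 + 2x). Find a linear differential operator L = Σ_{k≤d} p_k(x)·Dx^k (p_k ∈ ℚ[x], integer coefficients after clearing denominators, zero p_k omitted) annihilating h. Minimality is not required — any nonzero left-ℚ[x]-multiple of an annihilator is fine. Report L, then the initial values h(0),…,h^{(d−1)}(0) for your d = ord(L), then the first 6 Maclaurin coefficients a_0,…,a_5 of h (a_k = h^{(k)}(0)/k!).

L = -8 + (1 + 4·x + 4·x^2)·Dx  (order 1).
h: a_k = -3, -24, -48, 32, 64, -896/5, …
ICs: h(0) = -3.

f: a_k = -3, -12, -24, -32, -32, -128/5, …
h₀=f(r): pull back L_f along r ⇒ L₀.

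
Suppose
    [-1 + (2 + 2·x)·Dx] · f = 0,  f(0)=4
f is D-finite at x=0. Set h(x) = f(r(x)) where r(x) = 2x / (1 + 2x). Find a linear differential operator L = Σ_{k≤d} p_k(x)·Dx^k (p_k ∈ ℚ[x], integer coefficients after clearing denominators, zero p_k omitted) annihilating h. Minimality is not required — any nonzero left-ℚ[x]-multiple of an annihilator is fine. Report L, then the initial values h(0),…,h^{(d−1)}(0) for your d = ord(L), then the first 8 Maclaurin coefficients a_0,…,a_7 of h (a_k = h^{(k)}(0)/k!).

f: a_k = 4, 2, -1/2, 1/4, -5/32, 7/64, -21/256, 33/512, …
Substitute x→r, Dx→(1/r')Dx; clear ⇒ L₀.
L = -1 + (1 + 6·x + 8·x^2)·Dx  (order 1).
h: a_k = 4, 4, -10, 26, -141/2, 399/2, -2353/4, 7205/4, …
ICs: h(0) = 4.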